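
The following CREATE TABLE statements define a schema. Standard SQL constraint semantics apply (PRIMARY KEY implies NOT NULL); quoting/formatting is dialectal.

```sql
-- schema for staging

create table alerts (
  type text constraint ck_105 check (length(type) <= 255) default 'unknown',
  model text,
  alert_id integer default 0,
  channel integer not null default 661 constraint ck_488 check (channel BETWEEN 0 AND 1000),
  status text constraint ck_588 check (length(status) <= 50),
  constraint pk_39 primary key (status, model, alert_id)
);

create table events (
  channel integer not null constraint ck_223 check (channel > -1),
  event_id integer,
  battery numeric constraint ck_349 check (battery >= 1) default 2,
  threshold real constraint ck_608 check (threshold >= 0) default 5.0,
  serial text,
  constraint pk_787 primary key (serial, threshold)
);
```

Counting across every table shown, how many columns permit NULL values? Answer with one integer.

alerts: 1 nullable (type — PK (status, model, alert_id) and explicit NOT NULL columns excluded).
events: 2 nullable (event_id, battery — PK (serial, threshold) and explicit NOT NULL columns excluded).
Total: 1 + 2 = 3.

3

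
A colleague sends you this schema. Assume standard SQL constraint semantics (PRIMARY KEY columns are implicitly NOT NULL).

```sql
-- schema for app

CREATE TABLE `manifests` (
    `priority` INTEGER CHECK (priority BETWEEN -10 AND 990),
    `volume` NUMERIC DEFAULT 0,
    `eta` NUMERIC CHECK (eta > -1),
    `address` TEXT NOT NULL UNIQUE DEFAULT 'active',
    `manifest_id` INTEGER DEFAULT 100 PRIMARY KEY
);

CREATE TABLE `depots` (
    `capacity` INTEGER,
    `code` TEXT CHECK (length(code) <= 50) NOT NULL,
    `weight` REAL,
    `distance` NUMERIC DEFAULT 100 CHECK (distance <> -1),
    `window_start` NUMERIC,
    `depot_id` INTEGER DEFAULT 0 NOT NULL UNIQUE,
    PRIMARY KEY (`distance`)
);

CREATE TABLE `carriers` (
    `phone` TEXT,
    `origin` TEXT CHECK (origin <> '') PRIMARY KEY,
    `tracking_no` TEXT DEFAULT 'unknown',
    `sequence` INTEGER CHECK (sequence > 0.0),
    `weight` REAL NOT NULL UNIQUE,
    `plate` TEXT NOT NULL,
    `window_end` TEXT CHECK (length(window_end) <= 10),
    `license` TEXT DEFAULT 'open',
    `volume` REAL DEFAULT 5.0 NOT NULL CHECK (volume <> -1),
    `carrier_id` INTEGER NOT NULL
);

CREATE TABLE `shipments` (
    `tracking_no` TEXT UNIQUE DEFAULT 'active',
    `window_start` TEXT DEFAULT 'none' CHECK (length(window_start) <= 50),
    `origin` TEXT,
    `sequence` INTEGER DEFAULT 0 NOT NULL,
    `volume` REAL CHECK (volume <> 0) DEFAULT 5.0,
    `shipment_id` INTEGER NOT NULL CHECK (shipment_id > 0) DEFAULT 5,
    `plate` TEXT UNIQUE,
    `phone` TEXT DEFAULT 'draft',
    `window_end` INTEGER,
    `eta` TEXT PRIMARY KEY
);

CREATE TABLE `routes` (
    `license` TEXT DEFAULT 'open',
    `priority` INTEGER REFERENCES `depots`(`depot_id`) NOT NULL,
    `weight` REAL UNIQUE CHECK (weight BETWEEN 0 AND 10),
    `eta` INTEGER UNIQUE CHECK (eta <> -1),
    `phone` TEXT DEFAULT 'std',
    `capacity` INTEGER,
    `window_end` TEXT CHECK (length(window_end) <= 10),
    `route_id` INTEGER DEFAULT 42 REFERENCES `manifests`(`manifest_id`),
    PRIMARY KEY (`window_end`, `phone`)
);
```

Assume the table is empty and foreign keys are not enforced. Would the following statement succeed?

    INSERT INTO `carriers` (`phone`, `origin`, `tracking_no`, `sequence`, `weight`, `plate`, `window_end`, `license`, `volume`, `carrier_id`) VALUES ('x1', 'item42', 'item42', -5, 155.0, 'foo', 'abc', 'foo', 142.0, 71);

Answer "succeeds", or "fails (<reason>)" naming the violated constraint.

fails (CHECK on sequence)

The value -5 for sequence violates CHECK (sequence > 0.0).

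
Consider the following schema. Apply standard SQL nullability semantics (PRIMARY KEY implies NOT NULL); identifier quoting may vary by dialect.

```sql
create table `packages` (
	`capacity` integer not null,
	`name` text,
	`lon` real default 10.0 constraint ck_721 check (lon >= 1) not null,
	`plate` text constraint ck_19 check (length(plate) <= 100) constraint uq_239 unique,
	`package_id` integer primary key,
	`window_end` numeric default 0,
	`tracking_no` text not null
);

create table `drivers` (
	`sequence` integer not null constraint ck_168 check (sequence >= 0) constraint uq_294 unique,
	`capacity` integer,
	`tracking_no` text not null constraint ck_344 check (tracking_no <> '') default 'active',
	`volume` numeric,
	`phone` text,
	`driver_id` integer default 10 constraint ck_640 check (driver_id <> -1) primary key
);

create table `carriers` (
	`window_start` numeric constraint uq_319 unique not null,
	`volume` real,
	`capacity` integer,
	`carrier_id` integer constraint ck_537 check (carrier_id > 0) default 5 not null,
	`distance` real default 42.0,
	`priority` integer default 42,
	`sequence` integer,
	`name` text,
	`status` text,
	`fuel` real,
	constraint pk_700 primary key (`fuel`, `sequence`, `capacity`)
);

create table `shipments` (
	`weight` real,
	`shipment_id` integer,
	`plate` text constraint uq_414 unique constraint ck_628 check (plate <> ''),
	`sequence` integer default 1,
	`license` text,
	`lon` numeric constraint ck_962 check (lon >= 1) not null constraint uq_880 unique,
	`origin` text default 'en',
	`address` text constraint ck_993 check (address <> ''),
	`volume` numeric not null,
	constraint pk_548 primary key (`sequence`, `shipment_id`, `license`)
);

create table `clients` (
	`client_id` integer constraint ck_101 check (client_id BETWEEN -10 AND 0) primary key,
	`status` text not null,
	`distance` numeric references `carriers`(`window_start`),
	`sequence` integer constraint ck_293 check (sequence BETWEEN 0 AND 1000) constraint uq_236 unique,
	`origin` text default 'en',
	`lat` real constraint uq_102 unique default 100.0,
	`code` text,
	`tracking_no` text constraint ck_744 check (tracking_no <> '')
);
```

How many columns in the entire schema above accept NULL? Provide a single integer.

21

packages: 3 nullable (name, plate, window_end — PK (package_id) and explicit NOT NULL columns excluded).
drivers: 3 nullable (capacity, volume, phone — PK (driver_id) and explicit NOT NULL columns excluded).
carriers: 5 nullable (volume, distance, priority, name, status — PK (fuel, sequence, capacity) and explicit NOT NULL columns excluded).
shipments: 4 nullable (weight, plate, origin, address — PK (sequence, shipment_id, license) and explicit NOT NULL columns excluded).
clients: 6 nullable (distance, sequence, origin, lat, code, tracking_no — PK (client_id) and explicit NOT NULL columns excluded).
Total: 3 + 3 + 5 + 4 + 6 = 21.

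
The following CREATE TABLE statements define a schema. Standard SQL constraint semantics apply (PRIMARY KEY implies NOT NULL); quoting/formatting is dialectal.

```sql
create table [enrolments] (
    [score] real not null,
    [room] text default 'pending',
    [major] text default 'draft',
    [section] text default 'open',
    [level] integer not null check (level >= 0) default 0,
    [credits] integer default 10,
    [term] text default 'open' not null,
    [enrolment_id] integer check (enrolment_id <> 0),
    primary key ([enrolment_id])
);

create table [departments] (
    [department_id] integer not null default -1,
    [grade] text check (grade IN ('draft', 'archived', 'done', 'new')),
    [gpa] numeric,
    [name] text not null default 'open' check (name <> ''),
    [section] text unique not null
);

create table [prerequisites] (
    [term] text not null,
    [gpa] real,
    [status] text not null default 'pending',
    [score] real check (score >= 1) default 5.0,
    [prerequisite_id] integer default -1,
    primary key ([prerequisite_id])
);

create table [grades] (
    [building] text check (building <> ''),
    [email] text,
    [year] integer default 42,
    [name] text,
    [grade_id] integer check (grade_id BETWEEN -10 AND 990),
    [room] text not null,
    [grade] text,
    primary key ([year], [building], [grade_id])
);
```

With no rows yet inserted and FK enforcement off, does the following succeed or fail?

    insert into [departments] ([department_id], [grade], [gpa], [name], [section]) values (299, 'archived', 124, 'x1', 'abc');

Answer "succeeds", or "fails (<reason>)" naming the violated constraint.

succeeds

NOT NULL columns: department_id is supplied; name is supplied; section is supplied.
CHECK constraints: 'archived' satisfies (grade IN ('draft', 'archived', 'done', 'new')); 'x1' satisfies (name <> '').
No constraint is violated.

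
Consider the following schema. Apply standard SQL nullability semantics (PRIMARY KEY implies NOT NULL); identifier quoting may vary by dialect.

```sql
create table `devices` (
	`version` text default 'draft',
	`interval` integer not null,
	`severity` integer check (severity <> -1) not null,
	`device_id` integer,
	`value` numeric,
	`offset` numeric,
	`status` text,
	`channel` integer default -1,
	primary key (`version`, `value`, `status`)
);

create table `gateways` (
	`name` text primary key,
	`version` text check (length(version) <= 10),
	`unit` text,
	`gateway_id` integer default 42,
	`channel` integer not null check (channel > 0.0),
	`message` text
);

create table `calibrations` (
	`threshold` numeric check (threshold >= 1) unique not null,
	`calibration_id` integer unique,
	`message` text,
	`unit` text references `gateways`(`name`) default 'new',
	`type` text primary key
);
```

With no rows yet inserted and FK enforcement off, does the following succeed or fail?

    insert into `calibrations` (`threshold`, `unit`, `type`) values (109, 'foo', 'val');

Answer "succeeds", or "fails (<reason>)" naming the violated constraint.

NOT NULL columns: threshold is supplied; type is supplied.
CHECK constraints: 109 satisfies (threshold >= 1).
No constraint is violated.

succeeds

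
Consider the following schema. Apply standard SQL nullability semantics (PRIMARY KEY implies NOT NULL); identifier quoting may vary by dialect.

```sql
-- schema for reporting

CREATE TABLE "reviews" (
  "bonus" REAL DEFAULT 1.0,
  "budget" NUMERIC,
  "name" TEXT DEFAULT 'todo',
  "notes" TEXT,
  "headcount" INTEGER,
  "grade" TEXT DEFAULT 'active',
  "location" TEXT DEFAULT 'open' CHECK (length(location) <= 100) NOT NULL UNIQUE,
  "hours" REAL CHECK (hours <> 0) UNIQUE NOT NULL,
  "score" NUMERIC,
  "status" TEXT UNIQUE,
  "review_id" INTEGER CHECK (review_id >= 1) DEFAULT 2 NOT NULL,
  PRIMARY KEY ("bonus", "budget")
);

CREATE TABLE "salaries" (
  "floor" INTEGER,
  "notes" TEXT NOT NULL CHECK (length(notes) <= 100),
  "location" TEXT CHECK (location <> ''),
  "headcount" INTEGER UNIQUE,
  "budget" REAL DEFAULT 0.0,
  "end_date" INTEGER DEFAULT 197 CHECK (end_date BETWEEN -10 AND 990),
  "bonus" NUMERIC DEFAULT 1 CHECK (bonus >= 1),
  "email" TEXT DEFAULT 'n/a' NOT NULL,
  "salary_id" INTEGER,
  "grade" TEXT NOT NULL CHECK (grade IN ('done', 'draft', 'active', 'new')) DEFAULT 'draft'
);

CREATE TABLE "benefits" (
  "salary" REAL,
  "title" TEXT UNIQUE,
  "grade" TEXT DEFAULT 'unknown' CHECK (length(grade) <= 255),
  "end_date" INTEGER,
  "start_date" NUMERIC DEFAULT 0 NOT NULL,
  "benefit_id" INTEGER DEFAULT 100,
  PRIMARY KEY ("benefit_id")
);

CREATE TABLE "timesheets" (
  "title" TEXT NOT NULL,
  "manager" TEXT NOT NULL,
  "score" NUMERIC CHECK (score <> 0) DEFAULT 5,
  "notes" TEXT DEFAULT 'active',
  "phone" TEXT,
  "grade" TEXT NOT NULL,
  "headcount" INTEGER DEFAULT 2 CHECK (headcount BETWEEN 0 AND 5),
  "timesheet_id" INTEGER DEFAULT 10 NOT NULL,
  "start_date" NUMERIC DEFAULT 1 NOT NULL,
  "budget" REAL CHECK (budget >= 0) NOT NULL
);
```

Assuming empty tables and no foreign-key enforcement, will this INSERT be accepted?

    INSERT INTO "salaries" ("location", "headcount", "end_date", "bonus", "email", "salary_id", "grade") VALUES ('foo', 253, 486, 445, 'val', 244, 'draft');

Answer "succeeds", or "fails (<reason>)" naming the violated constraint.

notes is omitted from the column list and has no DEFAULT, so it would receive NULL.
But notes is declared NOT NULL.

fails (NOT NULL on notes)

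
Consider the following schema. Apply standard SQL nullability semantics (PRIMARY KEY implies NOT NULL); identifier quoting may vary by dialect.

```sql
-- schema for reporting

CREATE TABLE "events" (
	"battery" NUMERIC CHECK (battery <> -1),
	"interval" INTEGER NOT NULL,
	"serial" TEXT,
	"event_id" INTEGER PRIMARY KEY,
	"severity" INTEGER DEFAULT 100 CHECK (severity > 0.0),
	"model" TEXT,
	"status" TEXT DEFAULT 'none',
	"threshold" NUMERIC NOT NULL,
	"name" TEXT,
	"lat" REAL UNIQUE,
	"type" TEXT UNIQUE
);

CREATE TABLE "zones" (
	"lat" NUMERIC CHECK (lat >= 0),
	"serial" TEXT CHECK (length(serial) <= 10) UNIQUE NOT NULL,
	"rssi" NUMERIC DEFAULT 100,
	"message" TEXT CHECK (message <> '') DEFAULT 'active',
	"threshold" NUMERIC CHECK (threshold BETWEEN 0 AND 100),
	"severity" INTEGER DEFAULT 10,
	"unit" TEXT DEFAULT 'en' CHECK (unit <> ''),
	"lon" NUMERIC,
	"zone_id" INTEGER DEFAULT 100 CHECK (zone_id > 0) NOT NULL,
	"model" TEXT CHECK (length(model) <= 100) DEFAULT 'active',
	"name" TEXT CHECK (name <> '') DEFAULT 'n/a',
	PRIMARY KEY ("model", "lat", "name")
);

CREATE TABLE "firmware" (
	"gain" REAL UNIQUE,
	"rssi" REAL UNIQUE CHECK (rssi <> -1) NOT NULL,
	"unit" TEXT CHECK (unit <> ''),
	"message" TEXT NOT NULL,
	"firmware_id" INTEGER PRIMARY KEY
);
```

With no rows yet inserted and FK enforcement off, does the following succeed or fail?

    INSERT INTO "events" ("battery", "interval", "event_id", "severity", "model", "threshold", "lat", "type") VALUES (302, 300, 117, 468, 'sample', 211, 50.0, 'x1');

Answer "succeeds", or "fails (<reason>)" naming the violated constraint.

succeeds

NOT NULL columns: event_id is supplied; interval is supplied; threshold is supplied.
CHECK constraints: 302 satisfies (battery <> -1); 468 satisfies (severity > 0.0).
No constraint is violated.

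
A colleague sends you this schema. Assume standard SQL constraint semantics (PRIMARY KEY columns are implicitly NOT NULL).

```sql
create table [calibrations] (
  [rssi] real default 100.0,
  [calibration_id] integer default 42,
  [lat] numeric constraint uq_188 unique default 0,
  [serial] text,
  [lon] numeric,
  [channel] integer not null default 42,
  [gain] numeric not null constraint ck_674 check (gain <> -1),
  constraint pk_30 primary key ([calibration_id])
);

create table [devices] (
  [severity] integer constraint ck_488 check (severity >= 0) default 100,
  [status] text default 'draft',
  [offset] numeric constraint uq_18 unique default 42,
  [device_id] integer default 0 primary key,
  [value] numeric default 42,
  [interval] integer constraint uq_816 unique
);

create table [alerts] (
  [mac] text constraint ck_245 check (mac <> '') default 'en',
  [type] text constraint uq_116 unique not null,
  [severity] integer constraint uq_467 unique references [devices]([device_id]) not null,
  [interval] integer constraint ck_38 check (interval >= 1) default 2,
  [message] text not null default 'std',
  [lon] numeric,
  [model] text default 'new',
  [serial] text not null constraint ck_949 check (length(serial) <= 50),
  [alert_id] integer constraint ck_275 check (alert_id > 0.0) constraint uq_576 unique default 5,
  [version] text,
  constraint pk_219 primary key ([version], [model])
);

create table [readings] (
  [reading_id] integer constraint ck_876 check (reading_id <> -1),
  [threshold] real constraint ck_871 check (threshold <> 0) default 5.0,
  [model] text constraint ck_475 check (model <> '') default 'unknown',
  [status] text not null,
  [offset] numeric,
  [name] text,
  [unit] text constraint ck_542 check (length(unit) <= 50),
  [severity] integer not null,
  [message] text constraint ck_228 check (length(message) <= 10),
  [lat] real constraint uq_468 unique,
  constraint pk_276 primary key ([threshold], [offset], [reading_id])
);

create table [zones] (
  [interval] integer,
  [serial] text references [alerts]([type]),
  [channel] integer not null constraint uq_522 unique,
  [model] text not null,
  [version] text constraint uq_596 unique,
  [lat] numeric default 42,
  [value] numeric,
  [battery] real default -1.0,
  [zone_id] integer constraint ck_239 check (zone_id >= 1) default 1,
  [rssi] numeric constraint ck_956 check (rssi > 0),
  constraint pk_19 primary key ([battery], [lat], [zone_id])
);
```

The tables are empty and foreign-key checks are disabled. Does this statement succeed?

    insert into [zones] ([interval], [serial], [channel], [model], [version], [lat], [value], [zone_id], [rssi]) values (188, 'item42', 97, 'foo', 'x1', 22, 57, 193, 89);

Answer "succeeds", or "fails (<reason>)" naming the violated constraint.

succeeds

NOT NULL columns: battery defaults to -1.0; channel is supplied; lat is supplied; model is supplied; zone_id is supplied.
CHECK constraints: 193 satisfies (zone_id >= 1); 89 satisfies (rssi > 0).
No constraint is violated.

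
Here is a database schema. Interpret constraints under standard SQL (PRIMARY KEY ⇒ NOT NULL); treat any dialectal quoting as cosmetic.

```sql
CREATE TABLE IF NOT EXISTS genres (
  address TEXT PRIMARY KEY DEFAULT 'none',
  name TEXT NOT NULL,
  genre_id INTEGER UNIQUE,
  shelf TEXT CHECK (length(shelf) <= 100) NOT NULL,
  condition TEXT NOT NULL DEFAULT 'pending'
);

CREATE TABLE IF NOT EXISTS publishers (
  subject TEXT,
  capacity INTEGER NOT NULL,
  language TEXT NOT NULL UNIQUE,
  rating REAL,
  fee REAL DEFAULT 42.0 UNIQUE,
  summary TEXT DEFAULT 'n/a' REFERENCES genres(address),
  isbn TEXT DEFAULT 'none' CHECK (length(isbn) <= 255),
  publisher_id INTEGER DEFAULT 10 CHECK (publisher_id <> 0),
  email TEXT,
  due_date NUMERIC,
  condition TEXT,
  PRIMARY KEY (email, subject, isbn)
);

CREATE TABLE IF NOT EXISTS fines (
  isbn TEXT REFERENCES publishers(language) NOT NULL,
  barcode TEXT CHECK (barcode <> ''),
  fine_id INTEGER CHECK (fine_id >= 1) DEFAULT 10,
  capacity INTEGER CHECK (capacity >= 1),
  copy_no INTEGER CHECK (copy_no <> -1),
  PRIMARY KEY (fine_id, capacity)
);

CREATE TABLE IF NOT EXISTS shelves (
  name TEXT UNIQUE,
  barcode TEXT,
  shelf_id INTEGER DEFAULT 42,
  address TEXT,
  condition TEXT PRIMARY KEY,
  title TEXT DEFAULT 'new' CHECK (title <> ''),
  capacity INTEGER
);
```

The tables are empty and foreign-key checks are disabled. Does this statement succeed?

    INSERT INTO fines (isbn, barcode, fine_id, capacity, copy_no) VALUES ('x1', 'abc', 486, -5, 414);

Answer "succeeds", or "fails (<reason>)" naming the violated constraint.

The value -5 for capacity violates CHECK (capacity >= 1).

fails (CHECK on capacity)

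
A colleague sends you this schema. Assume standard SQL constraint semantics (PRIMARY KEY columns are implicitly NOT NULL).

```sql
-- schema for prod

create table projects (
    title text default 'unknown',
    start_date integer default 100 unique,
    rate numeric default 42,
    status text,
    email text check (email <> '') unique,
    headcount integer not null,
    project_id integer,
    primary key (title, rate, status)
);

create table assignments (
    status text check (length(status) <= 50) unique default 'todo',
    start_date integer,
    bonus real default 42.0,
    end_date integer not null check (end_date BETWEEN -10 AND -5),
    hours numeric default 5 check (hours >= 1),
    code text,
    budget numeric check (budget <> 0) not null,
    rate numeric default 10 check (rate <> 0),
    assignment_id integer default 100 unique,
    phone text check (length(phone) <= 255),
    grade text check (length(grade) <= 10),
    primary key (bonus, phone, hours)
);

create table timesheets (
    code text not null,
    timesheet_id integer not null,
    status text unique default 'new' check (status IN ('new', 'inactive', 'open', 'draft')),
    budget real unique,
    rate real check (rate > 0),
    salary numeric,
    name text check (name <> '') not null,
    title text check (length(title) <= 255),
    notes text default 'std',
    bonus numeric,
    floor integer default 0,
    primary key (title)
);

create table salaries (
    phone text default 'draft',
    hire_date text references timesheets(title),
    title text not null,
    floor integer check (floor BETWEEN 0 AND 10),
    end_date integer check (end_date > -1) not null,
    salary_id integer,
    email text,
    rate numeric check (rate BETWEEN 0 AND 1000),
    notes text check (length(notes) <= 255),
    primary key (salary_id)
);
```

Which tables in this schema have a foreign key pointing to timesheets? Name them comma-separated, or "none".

- salaries.hire_date references timesheets(title).

salaries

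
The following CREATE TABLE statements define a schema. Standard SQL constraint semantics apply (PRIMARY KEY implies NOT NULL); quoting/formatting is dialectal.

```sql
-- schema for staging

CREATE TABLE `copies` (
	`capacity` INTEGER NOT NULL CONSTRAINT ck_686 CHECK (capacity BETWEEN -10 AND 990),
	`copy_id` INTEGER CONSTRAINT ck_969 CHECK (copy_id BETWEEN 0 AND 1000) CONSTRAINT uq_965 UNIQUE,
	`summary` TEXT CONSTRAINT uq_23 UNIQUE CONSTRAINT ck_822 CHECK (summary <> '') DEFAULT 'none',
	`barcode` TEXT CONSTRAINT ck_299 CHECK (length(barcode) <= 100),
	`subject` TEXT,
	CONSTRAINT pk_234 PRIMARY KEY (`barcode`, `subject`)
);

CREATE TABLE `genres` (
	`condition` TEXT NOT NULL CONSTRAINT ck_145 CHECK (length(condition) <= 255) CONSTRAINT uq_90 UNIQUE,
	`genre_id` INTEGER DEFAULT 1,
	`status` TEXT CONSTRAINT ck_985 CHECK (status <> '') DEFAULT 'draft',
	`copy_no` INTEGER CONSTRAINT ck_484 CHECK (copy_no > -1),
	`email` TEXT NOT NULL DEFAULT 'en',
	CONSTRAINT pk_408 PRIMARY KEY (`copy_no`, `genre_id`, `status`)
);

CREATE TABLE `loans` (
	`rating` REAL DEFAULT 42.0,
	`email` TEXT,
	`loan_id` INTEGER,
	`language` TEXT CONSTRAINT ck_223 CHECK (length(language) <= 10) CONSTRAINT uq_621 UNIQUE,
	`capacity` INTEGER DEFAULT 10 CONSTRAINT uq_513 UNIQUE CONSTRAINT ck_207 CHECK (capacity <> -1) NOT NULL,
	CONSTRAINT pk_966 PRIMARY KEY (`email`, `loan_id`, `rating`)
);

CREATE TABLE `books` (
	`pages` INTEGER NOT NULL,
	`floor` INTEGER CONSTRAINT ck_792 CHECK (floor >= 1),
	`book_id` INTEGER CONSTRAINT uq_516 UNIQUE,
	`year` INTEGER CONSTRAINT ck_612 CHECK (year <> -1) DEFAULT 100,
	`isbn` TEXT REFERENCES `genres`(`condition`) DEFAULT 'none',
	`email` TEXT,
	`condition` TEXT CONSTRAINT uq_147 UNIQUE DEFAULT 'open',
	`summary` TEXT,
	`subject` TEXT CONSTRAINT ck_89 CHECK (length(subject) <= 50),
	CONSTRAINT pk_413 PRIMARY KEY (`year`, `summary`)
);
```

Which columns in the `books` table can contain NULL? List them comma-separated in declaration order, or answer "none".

- pages: declared NOT NULL → not nullable.
- floor: CHECK does not forbid NULL (a CHECK constraint passes when its expression is NULL) → nullable.
- book_id: UNIQUE does not imply NOT NULL → nullable.
- year: part of the PRIMARY KEY, which implies NOT NULL → not nullable.
- isbn: a foreign key column may be NULL unless separately constrained → nullable.
- email: no NOT NULL constraint applies → nullable.
- condition: UNIQUE does not imply NOT NULL → nullable.
- summary: part of the PRIMARY KEY, which implies NOT NULL → not nullable.
- subject: CHECK does not forbid NULL (a CHECK constraint passes when its expression is NULL) → nullable.

floor, book_id, isbn, email, condition, subject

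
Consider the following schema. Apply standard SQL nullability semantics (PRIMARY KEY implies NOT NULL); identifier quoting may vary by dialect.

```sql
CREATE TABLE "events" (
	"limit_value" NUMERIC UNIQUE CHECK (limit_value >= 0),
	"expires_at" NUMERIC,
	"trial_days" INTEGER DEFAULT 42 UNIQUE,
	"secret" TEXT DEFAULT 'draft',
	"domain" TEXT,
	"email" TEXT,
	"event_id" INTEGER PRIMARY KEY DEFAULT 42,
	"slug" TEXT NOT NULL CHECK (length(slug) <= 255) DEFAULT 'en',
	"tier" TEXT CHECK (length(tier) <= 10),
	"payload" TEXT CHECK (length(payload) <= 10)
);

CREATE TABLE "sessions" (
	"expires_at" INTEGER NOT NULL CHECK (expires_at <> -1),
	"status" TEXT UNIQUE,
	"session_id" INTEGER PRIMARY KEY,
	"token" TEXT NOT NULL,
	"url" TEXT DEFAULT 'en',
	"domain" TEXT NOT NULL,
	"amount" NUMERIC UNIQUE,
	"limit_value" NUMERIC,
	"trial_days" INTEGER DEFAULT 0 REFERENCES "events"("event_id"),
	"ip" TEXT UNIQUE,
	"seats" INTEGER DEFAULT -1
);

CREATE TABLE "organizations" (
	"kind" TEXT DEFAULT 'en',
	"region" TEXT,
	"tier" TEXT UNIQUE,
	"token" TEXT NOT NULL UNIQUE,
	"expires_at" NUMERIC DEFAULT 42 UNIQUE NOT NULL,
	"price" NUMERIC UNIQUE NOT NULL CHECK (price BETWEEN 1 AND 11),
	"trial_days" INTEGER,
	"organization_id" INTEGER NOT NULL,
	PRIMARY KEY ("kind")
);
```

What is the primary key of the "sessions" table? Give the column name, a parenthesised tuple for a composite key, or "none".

session_id is declared PRIMARY KEY inline on the column.

session_id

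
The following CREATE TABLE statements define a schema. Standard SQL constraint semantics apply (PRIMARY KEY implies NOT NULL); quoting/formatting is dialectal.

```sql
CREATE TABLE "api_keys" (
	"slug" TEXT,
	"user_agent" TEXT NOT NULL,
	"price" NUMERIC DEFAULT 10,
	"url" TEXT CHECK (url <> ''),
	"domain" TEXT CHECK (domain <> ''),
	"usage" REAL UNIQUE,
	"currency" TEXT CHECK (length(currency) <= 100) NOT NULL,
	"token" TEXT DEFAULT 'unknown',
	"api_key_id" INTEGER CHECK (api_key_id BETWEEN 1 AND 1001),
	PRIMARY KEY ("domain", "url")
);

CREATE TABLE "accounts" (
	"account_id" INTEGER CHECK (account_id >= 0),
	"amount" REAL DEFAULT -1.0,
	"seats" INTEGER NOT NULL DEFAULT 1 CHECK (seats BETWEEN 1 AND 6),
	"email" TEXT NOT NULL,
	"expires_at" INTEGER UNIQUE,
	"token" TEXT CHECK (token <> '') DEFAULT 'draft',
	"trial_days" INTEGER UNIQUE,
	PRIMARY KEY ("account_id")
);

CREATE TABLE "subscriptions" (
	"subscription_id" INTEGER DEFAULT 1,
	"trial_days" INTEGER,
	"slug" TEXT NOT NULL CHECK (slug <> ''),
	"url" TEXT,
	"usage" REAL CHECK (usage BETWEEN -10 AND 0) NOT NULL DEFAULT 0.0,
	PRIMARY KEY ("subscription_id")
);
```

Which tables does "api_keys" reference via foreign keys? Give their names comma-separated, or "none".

No column in api_keys has a REFERENCES clause.

none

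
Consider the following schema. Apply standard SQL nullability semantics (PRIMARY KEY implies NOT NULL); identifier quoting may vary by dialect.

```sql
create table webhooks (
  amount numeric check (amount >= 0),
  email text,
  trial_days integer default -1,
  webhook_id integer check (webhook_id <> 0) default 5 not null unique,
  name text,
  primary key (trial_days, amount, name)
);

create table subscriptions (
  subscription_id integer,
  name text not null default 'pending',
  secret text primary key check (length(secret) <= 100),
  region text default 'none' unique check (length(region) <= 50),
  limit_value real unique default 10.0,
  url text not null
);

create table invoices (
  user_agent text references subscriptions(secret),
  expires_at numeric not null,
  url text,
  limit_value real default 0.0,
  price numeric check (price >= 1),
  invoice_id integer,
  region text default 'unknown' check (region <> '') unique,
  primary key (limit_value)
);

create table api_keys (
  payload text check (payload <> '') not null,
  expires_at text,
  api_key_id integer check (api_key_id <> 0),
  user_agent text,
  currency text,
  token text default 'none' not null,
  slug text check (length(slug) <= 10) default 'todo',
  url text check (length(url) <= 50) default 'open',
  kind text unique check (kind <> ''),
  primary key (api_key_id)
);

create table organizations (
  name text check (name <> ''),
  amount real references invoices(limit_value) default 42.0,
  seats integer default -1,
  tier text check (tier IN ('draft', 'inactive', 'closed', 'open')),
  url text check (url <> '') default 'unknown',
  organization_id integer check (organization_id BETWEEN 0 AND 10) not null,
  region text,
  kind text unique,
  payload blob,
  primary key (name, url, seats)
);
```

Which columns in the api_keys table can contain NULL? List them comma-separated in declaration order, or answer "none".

expires_at, user_agent, currency, slug, url, kind

- payload: declared NOT NULL → not nullable.
- expires_at: no NOT NULL constraint applies → nullable.
- api_key_id: part of the PRIMARY KEY, which implies NOT NULL → not nullable.
- user_agent: no NOT NULL constraint applies → nullable.
- currency: no NOT NULL constraint applies → nullable.
- token: declared NOT NULL → not nullable.
- slug: CHECK does not forbid NULL (a CHECK constraint passes when its expression is NULL) → nullable.
- url: CHECK does not forbid NULL (a CHECK constraint passes when its expression is NULL) → nullable.
- kind: CHECK does not forbid NULL (a CHECK constraint passes when its expression is NULL) → nullable.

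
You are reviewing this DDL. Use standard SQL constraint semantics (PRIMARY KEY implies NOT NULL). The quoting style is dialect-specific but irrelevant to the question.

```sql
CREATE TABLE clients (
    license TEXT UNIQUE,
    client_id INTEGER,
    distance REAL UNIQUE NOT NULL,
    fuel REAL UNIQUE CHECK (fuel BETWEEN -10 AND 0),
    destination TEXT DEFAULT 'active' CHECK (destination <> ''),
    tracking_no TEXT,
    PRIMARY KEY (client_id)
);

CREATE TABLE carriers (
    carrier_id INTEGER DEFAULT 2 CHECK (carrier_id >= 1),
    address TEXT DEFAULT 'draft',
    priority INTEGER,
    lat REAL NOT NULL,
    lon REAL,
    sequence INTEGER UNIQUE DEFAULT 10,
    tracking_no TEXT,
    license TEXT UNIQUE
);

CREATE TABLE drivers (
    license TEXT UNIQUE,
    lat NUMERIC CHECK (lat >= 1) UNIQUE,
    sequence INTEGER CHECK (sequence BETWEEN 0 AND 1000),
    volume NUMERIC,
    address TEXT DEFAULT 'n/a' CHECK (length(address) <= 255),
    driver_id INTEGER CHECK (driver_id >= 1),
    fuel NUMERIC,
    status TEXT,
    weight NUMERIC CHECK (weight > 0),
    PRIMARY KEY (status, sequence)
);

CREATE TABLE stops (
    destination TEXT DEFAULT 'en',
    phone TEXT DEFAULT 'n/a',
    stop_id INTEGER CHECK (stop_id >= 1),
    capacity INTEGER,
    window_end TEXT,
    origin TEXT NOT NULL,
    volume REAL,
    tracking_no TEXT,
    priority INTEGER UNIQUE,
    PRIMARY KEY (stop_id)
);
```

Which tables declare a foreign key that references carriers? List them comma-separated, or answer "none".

none

No REFERENCES clause anywhere in the schema names carriers.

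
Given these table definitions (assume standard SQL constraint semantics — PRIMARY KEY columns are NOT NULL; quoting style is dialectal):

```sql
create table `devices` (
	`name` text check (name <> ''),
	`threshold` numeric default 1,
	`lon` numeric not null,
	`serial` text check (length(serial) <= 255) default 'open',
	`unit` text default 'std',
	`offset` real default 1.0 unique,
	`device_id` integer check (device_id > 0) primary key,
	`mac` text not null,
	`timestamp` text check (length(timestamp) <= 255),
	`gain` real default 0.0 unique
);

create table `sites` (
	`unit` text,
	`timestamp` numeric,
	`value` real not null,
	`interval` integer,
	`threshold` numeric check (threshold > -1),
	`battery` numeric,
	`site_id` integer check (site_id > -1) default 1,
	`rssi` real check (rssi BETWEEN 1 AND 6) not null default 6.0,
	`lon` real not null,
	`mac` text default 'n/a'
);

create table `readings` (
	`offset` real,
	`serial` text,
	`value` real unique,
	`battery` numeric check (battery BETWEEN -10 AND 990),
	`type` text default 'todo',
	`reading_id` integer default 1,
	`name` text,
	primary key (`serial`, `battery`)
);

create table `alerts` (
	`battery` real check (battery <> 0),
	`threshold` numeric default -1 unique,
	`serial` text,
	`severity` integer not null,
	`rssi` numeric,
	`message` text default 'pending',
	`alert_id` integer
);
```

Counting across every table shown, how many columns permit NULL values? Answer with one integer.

25

devices: 7 nullable (name, threshold, serial, unit, offset, timestamp, gain — PK (device_id) and explicit NOT NULL columns excluded).
sites: 7 nullable (unit, timestamp, interval, threshold, battery, site_id, mac — PK none and explicit NOT NULL columns excluded).
readings: 5 nullable (offset, value, type, reading_id, name — PK (serial, battery) and explicit NOT NULL columns excluded).
alerts: 6 nullable (battery, threshold, serial, rssi, message, alert_id — PK none and explicit NOT NULL columns excluded).
Total: 7 + 7 + 5 + 6 = 25.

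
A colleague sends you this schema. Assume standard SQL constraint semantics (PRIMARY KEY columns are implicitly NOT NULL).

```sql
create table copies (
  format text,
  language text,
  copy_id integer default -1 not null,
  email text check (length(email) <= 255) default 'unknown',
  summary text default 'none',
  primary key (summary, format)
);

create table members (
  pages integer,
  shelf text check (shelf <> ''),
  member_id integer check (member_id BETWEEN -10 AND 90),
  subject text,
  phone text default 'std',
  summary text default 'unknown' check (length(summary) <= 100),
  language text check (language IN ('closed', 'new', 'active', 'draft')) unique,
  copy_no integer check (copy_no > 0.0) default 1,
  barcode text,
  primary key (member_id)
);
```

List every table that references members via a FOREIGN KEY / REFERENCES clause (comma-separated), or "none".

No REFERENCES clause anywhere in the schema names members.

none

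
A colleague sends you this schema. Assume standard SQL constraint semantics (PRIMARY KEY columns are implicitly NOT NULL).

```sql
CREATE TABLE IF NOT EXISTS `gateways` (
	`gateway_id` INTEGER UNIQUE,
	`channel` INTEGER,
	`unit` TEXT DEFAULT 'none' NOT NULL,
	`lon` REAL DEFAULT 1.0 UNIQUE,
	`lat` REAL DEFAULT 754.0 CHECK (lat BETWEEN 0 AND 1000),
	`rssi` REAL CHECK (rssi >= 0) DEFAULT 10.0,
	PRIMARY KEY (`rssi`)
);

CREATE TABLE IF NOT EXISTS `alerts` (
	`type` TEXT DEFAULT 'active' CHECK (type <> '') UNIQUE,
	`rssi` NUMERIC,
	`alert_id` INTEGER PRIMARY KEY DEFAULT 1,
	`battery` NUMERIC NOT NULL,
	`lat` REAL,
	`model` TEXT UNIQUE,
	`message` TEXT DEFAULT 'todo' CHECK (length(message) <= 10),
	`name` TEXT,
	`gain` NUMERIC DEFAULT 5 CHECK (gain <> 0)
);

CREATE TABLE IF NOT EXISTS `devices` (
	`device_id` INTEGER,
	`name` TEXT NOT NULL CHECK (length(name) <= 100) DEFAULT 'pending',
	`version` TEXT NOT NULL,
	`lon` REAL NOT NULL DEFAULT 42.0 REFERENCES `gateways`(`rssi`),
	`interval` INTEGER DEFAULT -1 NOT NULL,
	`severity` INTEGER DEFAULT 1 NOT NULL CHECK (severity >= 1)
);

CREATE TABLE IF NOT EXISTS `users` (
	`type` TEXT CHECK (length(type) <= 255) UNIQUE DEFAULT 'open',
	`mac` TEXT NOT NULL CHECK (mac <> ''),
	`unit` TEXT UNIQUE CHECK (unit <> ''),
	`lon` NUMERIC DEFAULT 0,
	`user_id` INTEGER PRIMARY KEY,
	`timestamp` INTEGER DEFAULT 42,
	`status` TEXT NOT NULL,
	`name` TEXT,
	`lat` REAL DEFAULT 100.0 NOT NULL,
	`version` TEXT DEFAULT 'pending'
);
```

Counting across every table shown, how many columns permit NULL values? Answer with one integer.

gateways: 4 nullable (gateway_id, channel, lon, lat — PK (rssi) and explicit NOT NULL columns excluded).
alerts: 7 nullable (type, rssi, lat, model, message, name, gain — PK (alert_id) and explicit NOT NULL columns excluded).
devices: 1 nullable (device_id — PK none and explicit NOT NULL columns excluded).
users: 6 nullable (type, unit, lon, timestamp, name, version — PK (user_id) and explicit NOT NULL columns excluded).
Total: 4 + 7 + 1 + 6 = 18.

18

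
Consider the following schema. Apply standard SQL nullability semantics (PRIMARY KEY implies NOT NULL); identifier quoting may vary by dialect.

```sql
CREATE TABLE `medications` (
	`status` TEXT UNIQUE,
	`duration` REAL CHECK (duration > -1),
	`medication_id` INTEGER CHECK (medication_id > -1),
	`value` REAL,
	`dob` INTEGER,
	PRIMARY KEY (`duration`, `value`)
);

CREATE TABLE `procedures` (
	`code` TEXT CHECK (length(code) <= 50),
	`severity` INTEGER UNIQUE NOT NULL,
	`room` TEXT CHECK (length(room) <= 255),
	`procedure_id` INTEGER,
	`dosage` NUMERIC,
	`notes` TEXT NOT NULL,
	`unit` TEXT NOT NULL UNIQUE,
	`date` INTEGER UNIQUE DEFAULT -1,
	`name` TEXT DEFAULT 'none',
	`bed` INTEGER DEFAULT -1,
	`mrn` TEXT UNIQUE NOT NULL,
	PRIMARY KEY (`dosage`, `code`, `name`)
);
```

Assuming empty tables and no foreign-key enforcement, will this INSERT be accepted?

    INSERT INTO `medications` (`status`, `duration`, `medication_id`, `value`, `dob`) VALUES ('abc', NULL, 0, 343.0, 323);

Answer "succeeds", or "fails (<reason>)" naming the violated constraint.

duration is explicitly set to NULL, but duration is part of the PRIMARY KEY (implied NOT NULL).

fails (NOT NULL on duration)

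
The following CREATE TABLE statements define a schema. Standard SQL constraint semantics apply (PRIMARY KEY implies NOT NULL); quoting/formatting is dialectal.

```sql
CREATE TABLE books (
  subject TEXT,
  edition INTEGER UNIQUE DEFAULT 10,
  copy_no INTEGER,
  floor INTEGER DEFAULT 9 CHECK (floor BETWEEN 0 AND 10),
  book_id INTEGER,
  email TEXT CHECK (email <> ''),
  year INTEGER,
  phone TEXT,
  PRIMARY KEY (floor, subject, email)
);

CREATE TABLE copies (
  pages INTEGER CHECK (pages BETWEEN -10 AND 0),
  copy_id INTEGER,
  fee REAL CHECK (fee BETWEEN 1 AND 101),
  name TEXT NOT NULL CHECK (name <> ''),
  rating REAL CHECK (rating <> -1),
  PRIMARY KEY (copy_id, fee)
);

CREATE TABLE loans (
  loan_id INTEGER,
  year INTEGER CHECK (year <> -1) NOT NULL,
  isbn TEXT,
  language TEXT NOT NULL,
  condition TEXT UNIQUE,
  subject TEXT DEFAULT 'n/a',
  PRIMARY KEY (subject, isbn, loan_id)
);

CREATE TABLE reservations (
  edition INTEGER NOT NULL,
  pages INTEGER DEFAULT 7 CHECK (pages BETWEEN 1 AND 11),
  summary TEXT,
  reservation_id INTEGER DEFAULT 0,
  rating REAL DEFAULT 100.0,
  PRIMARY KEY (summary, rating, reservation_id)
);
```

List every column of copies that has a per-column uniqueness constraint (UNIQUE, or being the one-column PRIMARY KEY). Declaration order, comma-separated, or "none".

- pages: no UNIQUE or single-column PK constraint.
- copy_id: part of a composite PRIMARY KEY — only the tuple is unique, not this column on its own.
- fee: part of a composite PRIMARY KEY — only the tuple is unique, not this column on its own.
- name: no UNIQUE or single-column PK constraint.
- rating: no UNIQUE or single-column PK constraint.

none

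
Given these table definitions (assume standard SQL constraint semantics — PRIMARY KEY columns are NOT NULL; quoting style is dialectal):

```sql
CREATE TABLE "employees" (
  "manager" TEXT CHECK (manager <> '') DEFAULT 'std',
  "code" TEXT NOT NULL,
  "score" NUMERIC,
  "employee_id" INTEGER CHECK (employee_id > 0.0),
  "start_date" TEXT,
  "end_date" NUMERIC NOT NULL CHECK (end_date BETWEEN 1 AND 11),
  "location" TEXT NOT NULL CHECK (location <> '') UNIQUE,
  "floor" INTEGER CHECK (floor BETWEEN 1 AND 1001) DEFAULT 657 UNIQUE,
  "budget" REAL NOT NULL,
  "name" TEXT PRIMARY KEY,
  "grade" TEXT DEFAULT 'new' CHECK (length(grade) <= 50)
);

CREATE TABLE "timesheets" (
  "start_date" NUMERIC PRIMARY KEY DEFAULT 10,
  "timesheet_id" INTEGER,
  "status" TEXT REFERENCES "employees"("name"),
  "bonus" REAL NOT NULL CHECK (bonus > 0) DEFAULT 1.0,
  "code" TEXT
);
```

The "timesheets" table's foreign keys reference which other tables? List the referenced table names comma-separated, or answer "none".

- status REFERENCES employees(name).

employees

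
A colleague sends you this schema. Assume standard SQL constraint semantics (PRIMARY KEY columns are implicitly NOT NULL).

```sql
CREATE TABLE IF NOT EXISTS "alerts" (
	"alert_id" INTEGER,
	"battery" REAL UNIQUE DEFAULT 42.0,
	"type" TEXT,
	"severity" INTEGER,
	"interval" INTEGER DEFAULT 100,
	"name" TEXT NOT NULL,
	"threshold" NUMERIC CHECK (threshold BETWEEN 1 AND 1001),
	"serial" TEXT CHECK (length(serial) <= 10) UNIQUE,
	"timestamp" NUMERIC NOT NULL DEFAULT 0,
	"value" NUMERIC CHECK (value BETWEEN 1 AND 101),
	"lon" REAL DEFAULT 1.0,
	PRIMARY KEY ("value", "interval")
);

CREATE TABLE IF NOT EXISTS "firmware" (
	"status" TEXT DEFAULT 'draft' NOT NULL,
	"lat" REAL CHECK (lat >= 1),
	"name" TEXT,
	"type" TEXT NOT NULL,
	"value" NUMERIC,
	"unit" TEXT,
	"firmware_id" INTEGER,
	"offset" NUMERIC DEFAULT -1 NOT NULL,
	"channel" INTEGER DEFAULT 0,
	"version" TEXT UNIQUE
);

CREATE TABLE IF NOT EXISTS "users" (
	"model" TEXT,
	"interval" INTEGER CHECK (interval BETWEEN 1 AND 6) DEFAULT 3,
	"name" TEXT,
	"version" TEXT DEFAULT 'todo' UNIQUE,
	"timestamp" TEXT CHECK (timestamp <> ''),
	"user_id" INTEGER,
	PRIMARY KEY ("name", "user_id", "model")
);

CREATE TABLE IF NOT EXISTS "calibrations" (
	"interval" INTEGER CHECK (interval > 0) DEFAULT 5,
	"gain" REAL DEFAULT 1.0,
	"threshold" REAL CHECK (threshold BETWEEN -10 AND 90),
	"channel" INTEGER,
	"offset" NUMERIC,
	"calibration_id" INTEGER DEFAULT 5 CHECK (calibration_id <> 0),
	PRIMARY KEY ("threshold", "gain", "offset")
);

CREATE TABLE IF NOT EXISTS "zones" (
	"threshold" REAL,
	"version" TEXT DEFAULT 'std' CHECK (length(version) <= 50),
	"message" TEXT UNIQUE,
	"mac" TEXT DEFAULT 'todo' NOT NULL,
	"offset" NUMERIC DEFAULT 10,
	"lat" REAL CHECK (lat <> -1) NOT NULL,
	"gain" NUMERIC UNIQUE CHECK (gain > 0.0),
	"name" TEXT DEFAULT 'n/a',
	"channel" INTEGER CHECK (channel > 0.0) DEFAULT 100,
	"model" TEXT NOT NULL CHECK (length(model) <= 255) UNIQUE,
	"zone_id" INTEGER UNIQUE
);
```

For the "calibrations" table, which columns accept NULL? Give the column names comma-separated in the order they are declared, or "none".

- interval: CHECK does not forbid NULL (a CHECK constraint passes when its expression is NULL) → nullable.
- gain: part of the PRIMARY KEY, which implies NOT NULL → not nullable.
- threshold: part of the PRIMARY KEY, which implies NOT NULL → not nullable.
- channel: no NOT NULL constraint applies → nullable.
- offset: part of the PRIMARY KEY, which implies NOT NULL → not nullable.
- calibration_id: CHECK does not forbid NULL (a CHECK constraint passes when its expression is NULL) → nullable.

interval, channel, calibration_id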